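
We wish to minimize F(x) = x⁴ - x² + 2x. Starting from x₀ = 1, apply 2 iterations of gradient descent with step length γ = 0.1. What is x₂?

0.4336

F′(x) = 4x³ - 2x + 2
Step 1: F′(1) = 4; x₁ = 1 − 0.1·4 = 0.6
Step 2: F′(0.6) = 1.664; x₂ = 0.6 − 0.1·1.664 = 0.4336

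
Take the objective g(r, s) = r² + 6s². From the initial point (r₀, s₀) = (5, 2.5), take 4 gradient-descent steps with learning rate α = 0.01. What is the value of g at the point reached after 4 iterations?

∇g = (2r, 12s)
(r₁, s₁) = (5, 2.5) − 0.01·(10, 30) = (4.9, 2.2)
(r₂, s₂) = (4.9, 2.2) − 0.01·(9.8, 26.4) = (4.802, 1.936)
(r₃, s₃) = (4.802, 1.936) − 0.01·(9.604, 23.232) = (4.70596, 1.70368)
(r₄, s₄) = (4.70596, 1.70368) − 0.01·(9.41192, 20.44416) = (4.6118408, 1.4992384)
g(4.6118408, 1.4992384) = 34.755370244752

34.755370244752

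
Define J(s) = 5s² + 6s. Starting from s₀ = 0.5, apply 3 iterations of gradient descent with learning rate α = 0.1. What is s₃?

-0.6

J′(s) = 10s + 6
s₁ = 0.5 − 0.1·11 = -0.6
s₂ = -0.6 − 0.1·0 = -0.6
s₃ = -0.6 − 0.1·0 = -0.6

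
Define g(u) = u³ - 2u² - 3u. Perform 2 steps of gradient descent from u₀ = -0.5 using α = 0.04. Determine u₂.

g′(u) = 3u² - 4u - 3
u₁ = -0.5 − 0.04·(-0.25) = -0.49
u₂ = -0.49 − 0.04·(-0.3197) = -0.477212

-0.477212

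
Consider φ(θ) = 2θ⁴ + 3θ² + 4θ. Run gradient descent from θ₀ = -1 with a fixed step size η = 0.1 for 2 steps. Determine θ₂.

-0.4

φ′(θ) = 8θ³ + 6θ + 4
θ₁ = -1 − 0.1·(-10) = 0
θ₂ = 0 − 0.1·4 = -0.4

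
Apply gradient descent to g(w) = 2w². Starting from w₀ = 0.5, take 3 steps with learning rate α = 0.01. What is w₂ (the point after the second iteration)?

0.4608

g′(w) = 4w
Step 1: g′(0.5) = 2; w₁ = 0.5 − 0.01·2 = 0.48
Step 2: g′(0.48) = 1.92; w₂ = 0.48 − 0.01·1.92 = 0.4608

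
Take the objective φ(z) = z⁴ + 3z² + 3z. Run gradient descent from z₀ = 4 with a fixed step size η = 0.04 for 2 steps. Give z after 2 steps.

φ′(z) = 4z³ + 6z + 3
Step 1: φ′(4) = 283; z₁ = 4 − 0.04·283 = -7.32
Step 2: φ′(-7.32) = -1609.812672; z₂ = -7.32 − 0.04·(-1609.812672) = 57.07250688

57.07250688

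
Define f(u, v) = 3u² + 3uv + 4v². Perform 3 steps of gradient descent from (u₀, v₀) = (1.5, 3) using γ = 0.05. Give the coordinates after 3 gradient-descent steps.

∇f = (6u + 3v, 3u + 8v)
Step 1: at (1.5, 3), ∇f = (18, 28.5) → (1.5, 3) − 0.05·(18, 28.5) = (0.6, 1.575)
Step 2: at (0.6, 1.575), ∇f = (8.325, 14.4) → (0.6, 1.575) − 0.05·(8.325, 14.4) = (0.18375, 0.855)
Step 3: at (0.18375, 0.855), ∇f = (3.6675, 7.39125) → (0.18375, 0.855) − 0.05·(3.6675, 7.39125) = (0.000375, 0.4854375)

(0.000375, 0.4854375)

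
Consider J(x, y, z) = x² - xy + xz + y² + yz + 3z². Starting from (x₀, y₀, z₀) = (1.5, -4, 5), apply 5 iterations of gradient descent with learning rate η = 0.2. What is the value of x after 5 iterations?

∇J = (2x - y + z, -x + 2y + z, x + y + 6z)
(x₁, y₁, z₁) = (1.5, -4, 5) − 0.2·(12, -4.5, 27.5) = (-0.9, -3.1, -0.5)
(x₂, y₂, z₂) = (-0.9, -3.1, -0.5) − 0.2·(0.8, -5.8, -7) = (-1.06, -1.94, 0.9)
(x₃, y₃, z₃) = (-1.06, -1.94, 0.9) − 0.2·(0.72, -1.92, 2.4) = (-1.204, -1.556, 0.42)
(x₄, y₄, z₄) = (-1.204, -1.556, 0.42) − 0.2·(-0.432, -1.488, -0.24) = (-1.1176, -1.2584, 0.468)
(x₅, y₅, z₅) = (-1.1176, -1.2584, 0.468) − 0.2·(-0.5088, -0.9312, 0.432) = (-1.01584, -1.07216, 0.3816)
x = -1.01584

-1.01584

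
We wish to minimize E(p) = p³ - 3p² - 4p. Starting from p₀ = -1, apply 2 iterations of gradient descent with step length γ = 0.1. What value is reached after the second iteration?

-2.675

E′(p) = 3p² - 6p - 4
Step 1: E′(-1) = 5; p₁ = -1 − 0.1·5 = -1.5
Step 2: E′(-1.5) = 11.75; p₂ = -1.5 − 0.1·11.75 = -2.675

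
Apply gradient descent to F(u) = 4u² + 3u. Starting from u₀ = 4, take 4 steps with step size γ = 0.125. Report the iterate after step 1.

F′(u) = 8u + 3
u₁ = 4 − 0.125·35 = -0.375

-0.375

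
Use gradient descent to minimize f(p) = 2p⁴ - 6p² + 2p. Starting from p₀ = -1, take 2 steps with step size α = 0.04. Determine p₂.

-1.30508032

f′(p) = 8p³ - 12p + 2
Step 1: f′(-1) = 6; p₁ = -1 − 0.04·6 = -1.24
Step 2: f′(-1.24) = 1.627008; p₂ = -1.24 − 0.04·1.627008 = -1.30508032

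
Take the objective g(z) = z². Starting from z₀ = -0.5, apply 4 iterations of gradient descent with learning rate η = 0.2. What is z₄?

g′(z) = 2z
z₁ = -0.5 − 0.2·(-1) = -0.3
z₂ = -0.3 − 0.2·(-0.6) = -0.18
z₃ = -0.18 − 0.2·(-0.36) = -0.108
z₄ = -0.108 − 0.2·(-0.216) = -0.0648

-0.0648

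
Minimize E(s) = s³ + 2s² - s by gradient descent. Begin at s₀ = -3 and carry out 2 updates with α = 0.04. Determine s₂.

-4.471232

E′(s) = 3s² + 4s - 1
Step 1: E′(-3) = 14; s₁ = -3 − 0.04·14 = -3.56
Step 2: E′(-3.56) = 22.7808; s₂ = -3.56 − 0.04·22.7808 = -4.471232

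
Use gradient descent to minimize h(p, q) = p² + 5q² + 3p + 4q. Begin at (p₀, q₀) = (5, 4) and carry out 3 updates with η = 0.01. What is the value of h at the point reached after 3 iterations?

85.820329391504

∇h = (2p + 3, 10q + 4)
(p₁, q₁) = (5, 4) − 0.01·(13, 44) = (4.87, 3.56)
(p₂, q₂) = (4.87, 3.56) − 0.01·(12.74, 39.6) = (4.7426, 3.164)
(p₃, q₃) = (4.7426, 3.164) − 0.01·(12.4852, 35.64) = (4.617748, 2.8076)
h(4.617748, 2.8076) = 85.820329391504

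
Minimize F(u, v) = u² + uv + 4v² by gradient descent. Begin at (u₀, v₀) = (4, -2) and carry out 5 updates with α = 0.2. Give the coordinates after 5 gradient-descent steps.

∇F = (2u + v, u + 8v)
Step 1: at (4, -2), ∇F = (6, -12) → (4, -2) − 0.2·(6, -12) = (2.8, 0.4)
Step 2: at (2.8, 0.4), ∇F = (6, 6) → (2.8, 0.4) − 0.2·(6, 6) = (1.6, -0.8)
Step 3: at (1.6, -0.8), ∇F = (2.4, -4.8) → (1.6, -0.8) − 0.2·(2.4, -4.8) = (1.12, 0.16)
Step 4: at (1.12, 0.16), ∇F = (2.4, 2.4) → (1.12, 0.16) − 0.2·(2.4, 2.4) = (0.64, -0.32)
Step 5: at (0.64, -0.32), ∇F = (0.96, -1.92) → (0.64, -0.32) − 0.2·(0.96, -1.92) = (0.448, 0.064)

(0.448, 0.064)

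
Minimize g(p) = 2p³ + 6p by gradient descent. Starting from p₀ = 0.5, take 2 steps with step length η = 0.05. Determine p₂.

g′(p) = 6p² + 6
p₁ = 0.5 − 0.05·7.5 = 0.125
p₂ = 0.125 − 0.05·6.09375 = -0.1796875

-0.1796875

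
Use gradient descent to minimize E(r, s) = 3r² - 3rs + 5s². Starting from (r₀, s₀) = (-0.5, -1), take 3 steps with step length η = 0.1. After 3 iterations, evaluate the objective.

∇E = (6r - 3s, -3r + 10s)
(r₁, s₁) = (-0.5, -1) − 0.1·(0, -8.5) = (-0.5, -0.15)
(r₂, s₂) = (-0.5, -0.15) − 0.1·(-2.55, 0) = (-0.245, -0.15)
(r₃, s₃) = (-0.245, -0.15) − 0.1·(-1.02, -0.765) = (-0.143, -0.0735)
E(-0.143, -0.0735) = 0.05682675

0.05682675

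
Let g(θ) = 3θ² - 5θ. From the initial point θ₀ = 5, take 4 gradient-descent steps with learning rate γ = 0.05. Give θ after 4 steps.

1.83375

g′(θ) = 6θ - 5
θ₁ = 5 − 0.05·25 = 3.75
θ₂ = 3.75 − 0.05·17.5 = 2.875
θ₃ = 2.875 − 0.05·12.25 = 2.2625
θ₄ = 2.2625 − 0.05·8.575 = 1.83375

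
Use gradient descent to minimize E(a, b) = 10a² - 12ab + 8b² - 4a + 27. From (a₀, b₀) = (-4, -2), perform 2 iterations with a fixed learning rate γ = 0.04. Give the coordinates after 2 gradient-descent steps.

∇E = (20a - 12b - 4, -12a + 16b)
Step 1: at (-4, -2), ∇E = (-60, 16) → (-4, -2) − 0.04·(-60, 16) = (-1.6, -2.64)
Step 2: at (-1.6, -2.64), ∇E = (-4.32, -23.04) → (-1.6, -2.64) − 0.04·(-4.32, -23.04) = (-1.4272, -1.7184)

(-1.4272, -1.7184)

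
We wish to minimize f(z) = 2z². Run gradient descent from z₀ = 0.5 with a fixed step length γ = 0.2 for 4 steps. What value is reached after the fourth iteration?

f′(z) = 4z
z₁ = 0.5 − 0.2·2 = 0.1
z₂ = 0.1 − 0.2·0.4 = 0.02
z₃ = 0.02 − 0.2·0.08 = 0.004
z₄ = 0.004 − 0.2·0.016 = 0.0008

0.0008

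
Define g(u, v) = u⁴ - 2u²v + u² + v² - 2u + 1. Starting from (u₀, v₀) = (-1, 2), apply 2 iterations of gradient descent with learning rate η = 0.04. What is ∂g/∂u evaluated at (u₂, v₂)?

-0.531693371392

∇g = (4u³ - 4uv + 2u - 2, -2u² + 2v)
(u₁, v₁) = (-1, 2) − 0.04·(0, 2) = (-1, 1.92)
(u₂, v₂) = (-1, 1.92) − 0.04·(-0.32, 1.84) = (-0.9872, 1.8464)
∂g/∂u at (-0.9872, 1.8464) = -0.531693371392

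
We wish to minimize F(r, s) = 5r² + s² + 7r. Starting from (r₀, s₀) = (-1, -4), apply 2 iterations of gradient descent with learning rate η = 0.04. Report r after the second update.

∇F = (10r + 7, 2s)
Step 1: at (-1, -4), ∇F = (-3, -8) → (-1, -4) − 0.04·(-3, -8) = (-0.88, -3.68)
Step 2: at (-0.88, -3.68), ∇F = (-1.8, -7.36) → (-0.88, -3.68) − 0.04·(-1.8, -7.36) = (-0.808, -3.3856)
r = -0.808

-0.808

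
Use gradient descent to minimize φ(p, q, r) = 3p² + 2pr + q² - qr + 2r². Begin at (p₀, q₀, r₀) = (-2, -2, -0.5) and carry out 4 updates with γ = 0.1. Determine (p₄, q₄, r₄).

(-0.0084, -0.8712, -0.16905)

∇φ = (6p + 2r, 2q - r, 2p - q + 4r)
Step 1: at (-2, -2, -0.5), ∇φ = (-13, -3.5, -4) → (-2, -2, -0.5) − 0.1·(-13, -3.5, -4) = (-0.7, -1.65, -0.1)
Step 2: at (-0.7, -1.65, -0.1), ∇φ = (-4.4, -3.2, -0.15) → (-0.7, -1.65, -0.1) − 0.1·(-4.4, -3.2, -0.15) = (-0.26, -1.33, -0.085)
Step 3: at (-0.26, -1.33, -0.085), ∇φ = (-1.73, -2.575, 0.47) → (-0.26, -1.33, -0.085) − 0.1·(-1.73, -2.575, 0.47) = (-0.087, -1.0725, -0.132)
Step 4: at (-0.087, -1.0725, -0.132), ∇φ = (-0.786, -2.013, 0.3705) → (-0.087, -1.0725, -0.132) − 0.1·(-0.786, -2.013, 0.3705) = (-0.0084, -0.8712, -0.16905)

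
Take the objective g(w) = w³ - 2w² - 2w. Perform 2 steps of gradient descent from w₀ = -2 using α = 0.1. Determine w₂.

-9.452

g′(w) = 3w² - 4w - 2
w₁ = -2 − 0.1·18 = -3.8
w₂ = -3.8 − 0.1·56.52 = -9.452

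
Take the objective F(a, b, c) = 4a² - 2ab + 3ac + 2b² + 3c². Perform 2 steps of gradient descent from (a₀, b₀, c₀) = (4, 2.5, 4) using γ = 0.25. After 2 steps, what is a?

10.5

∇F = (8a - 2b + 3c, -2a + 4b, 3a + 6c)
Step 1: at (4, 2.5, 4), ∇F = (39, 2, 36) → (4, 2.5, 4) − 0.25·(39, 2, 36) = (-5.75, 2, -5)
Step 2: at (-5.75, 2, -5), ∇F = (-65, 19.5, -47.25) → (-5.75, 2, -5) − 0.25·(-65, 19.5, -47.25) = (10.5, -2.875, 6.8125)
a = 10.5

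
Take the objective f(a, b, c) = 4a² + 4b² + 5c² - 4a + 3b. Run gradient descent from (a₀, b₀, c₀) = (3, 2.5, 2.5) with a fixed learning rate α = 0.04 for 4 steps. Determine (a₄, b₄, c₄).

∇f = (8a - 4, 8b + 3, 10c)
Step 1: at (3, 2.5, 2.5), ∇f = (20, 23, 25) → (3, 2.5, 2.5) − 0.04·(20, 23, 25) = (2.2, 1.58, 1.5)
Step 2: at (2.2, 1.58, 1.5), ∇f = (13.6, 15.64, 15) → (2.2, 1.58, 1.5) − 0.04·(13.6, 15.64, 15) = (1.656, 0.9544, 0.9)
Step 3: at (1.656, 0.9544, 0.9), ∇f = (9.248, 10.6352, 9) → (1.656, 0.9544, 0.9) − 0.04·(9.248, 10.6352, 9) = (1.28608, 0.528992, 0.54)
Step 4: at (1.28608, 0.528992, 0.54), ∇f = (6.28864, 7.231936, 5.4) → (1.28608, 0.528992, 0.54) − 0.04·(6.28864, 7.231936, 5.4) = (1.0345344, 0.23971456, 0.324)

(1.0345344, 0.23971456, 0.324)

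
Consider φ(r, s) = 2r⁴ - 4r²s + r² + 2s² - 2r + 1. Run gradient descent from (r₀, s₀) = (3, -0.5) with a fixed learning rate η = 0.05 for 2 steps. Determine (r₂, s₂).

(241.9664, 15.912)

∇φ = (8r³ - 8rs + 2r - 2, -4r² + 4s)
Step 1: at (3, -0.5), ∇φ = (232, -38) → (3, -0.5) − 0.05·(232, -38) = (-8.6, 1.4)
Step 2: at (-8.6, 1.4), ∇φ = (-5011.328, -290.24) → (-8.6, 1.4) − 0.05·(-5011.328, -290.24) = (241.9664, 15.912)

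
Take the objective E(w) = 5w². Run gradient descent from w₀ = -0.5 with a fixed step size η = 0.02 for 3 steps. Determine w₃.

-0.256

E′(w) = 10w
w₁ = -0.5 − 0.02·(-5) = -0.4
w₂ = -0.4 − 0.02·(-4) = -0.32
w₃ = -0.32 − 0.02·(-3.2) = -0.256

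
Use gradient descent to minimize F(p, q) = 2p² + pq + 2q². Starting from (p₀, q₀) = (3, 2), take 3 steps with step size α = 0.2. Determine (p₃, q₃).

∇F = (4p + q, p + 4q)
(p₁, q₁) = (3, 2) − 0.2·(14, 11) = (0.2, -0.2)
(p₂, q₂) = (0.2, -0.2) − 0.2·(0.6, -0.6) = (0.08, -0.08)
(p₃, q₃) = (0.08, -0.08) − 0.2·(0.24, -0.24) = (0.032, -0.032)

(0.032, -0.032)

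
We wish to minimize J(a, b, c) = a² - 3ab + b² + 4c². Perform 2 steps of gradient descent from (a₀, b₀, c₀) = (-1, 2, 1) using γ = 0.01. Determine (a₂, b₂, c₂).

∇J = (2a - 3b, -3a + 2b, 8c)
(a₁, b₁, c₁) = (-1, 2, 1) − 0.01·(-8, 7, 8) = (-0.92, 1.93, 0.92)
(a₂, b₂, c₂) = (-0.92, 1.93, 0.92) − 0.01·(-7.63, 6.62, 7.36) = (-0.8437, 1.8638, 0.8464)

(-0.8437, 1.8638, 0.8464)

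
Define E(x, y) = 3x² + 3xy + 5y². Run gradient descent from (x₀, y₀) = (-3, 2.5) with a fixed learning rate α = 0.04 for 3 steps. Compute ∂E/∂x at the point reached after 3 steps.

∇E = (6x + 3y, 3x + 10y)
Step 1: at (-3, 2.5), ∇E = (-10.5, 16) → (-3, 2.5) − 0.04·(-10.5, 16) = (-2.58, 1.86)
Step 2: at (-2.58, 1.86), ∇E = (-9.9, 10.86) → (-2.58, 1.86) − 0.04·(-9.9, 10.86) = (-2.184, 1.4256)
Step 3: at (-2.184, 1.4256), ∇E = (-8.8272, 7.704) → (-2.184, 1.4256) − 0.04·(-8.8272, 7.704) = (-1.830912, 1.11744)
∂E/∂x at (-1.830912, 1.11744) = -7.633152

-7.633152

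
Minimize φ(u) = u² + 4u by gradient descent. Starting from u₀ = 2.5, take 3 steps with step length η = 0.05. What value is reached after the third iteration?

1.2805

φ′(u) = 2u + 4
Step 1: φ′(2.5) = 9; u₁ = 2.5 − 0.05·9 = 2.05
Step 2: φ′(2.05) = 8.1; u₂ = 2.05 − 0.05·8.1 = 1.645
Step 3: φ′(1.645) = 7.29; u₃ = 1.645 − 0.05·7.29 = 1.2805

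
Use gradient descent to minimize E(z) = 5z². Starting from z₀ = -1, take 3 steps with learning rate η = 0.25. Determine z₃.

3.375

E′(z) = 10z
z₁ = -1 − 0.25·(-10) = 1.5
z₂ = 1.5 − 0.25·15 = -2.25
z₃ = -2.25 − 0.25·(-22.5) = 3.375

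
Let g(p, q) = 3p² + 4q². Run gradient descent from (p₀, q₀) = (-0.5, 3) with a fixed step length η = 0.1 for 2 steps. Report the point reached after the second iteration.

∇g = (6p, 8q)
Step 1: at (-0.5, 3), ∇g = (-3, 24) → (-0.5, 3) − 0.1·(-3, 24) = (-0.2, 0.6)
Step 2: at (-0.2, 0.6), ∇g = (-1.2, 4.8) → (-0.2, 0.6) − 0.1·(-1.2, 4.8) = (-0.08, 0.12)

(-0.08, 0.12)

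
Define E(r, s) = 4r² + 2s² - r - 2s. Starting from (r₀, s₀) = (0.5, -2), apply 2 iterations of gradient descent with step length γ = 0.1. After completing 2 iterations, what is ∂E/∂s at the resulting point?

∇E = (8r - 1, 4s - 2)
Step 1: at (0.5, -2), ∇E = (3, -10) → (0.5, -2) − 0.1·(3, -10) = (0.2, -1)
Step 2: at (0.2, -1), ∇E = (0.6, -6) → (0.2, -1) − 0.1·(0.6, -6) = (0.14, -0.4)
∂E/∂s at (0.14, -0.4) = -3.6

-3.6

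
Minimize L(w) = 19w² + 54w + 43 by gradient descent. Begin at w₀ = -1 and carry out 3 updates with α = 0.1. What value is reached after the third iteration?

L′(w) = 38w + 54
Step 1: L′(-1) = 16; w₁ = -1 − 0.1·16 = -2.6
Step 2: L′(-2.6) = -44.8; w₂ = -2.6 − 0.1·(-44.8) = 1.88
Step 3: L′(1.88) = 125.44; w₃ = 1.88 − 0.1·125.44 = -10.664

-10.664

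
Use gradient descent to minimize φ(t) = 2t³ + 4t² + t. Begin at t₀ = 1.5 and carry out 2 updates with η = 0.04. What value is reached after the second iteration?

0.212736

φ′(t) = 6t² + 8t + 1
Step 1: φ′(1.5) = 26.5; t₁ = 1.5 − 0.04·26.5 = 0.44
Step 2: φ′(0.44) = 5.6816; t₂ = 0.44 − 0.04·5.6816 = 0.212736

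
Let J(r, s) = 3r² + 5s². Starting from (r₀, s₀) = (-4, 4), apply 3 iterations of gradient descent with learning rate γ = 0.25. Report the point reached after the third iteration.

(0.5, -13.5)

∇J = (6r, 10s)
Step 1: at (-4, 4), ∇J = (-24, 40) → (-4, 4) − 0.25·(-24, 40) = (2, -6)
Step 2: at (2, -6), ∇J = (12, -60) → (2, -6) − 0.25·(12, -60) = (-1, 9)
Step 3: at (-1, 9), ∇J = (-6, 90) → (-1, 9) − 0.25·(-6, 90) = (0.5, -13.5)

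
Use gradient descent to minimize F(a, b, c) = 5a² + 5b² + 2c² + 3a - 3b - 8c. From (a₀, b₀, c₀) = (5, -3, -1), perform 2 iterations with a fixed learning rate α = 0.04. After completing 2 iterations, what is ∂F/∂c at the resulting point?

-8.4672

∇F = (10a + 3, 10b - 3, 4c - 8)
Step 1: at (5, -3, -1), ∇F = (53, -33, -12) → (5, -3, -1) − 0.04·(53, -33, -12) = (2.88, -1.68, -0.52)
Step 2: at (2.88, -1.68, -0.52), ∇F = (31.8, -19.8, -10.08) → (2.88, -1.68, -0.52) − 0.04·(31.8, -19.8, -10.08) = (1.608, -0.888, -0.1168)
∂F/∂c at (1.608, -0.888, -0.1168) = -8.4672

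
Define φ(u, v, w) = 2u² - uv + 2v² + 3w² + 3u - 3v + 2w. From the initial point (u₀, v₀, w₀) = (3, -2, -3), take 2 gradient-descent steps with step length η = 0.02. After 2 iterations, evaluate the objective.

42.7713344

∇φ = (4u - v + 3, -u + 4v - 3, 6w + 2)
Step 1: at (3, -2, -3), ∇φ = (17, -14, -16) → (3, -2, -3) − 0.02·(17, -14, -16) = (2.66, -1.72, -2.68)
Step 2: at (2.66, -1.72, -2.68), ∇φ = (15.36, -12.54, -14.08) → (2.66, -1.72, -2.68) − 0.02·(15.36, -12.54, -14.08) = (2.3528, -1.4692, -2.3984)
φ(2.3528, -1.4692, -2.3984) = 42.7713344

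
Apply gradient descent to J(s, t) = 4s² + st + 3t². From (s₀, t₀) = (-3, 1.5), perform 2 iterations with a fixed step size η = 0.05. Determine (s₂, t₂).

(-1.185, 0.93375)

∇J = (8s + t, s + 6t)
(s₁, t₁) = (-3, 1.5) − 0.05·(-22.5, 6) = (-1.875, 1.2)
(s₂, t₂) = (-1.875, 1.2) − 0.05·(-13.8, 5.325) = (-1.185, 0.93375)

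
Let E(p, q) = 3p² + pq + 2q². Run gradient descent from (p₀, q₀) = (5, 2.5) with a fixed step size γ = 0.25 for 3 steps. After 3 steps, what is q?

-0.46875

∇E = (6p + q, p + 4q)
(p₁, q₁) = (5, 2.5) − 0.25·(32.5, 15) = (-3.125, -1.25)
(p₂, q₂) = (-3.125, -1.25) − 0.25·(-20, -8.125) = (1.875, 0.78125)
(p₃, q₃) = (1.875, 0.78125) − 0.25·(12.03125, 5) = (-1.1328125, -0.46875)
q = -0.46875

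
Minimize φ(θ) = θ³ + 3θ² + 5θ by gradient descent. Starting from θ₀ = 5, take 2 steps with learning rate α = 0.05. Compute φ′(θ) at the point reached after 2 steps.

φ′(θ) = 3θ² + 6θ + 5
Step 1: φ′(5) = 110; θ₁ = 5 − 0.05·110 = -0.5
Step 2: φ′(-0.5) = 2.75; θ₂ = -0.5 − 0.05·2.75 = -0.6375
φ′(θ) at (-0.6375) = 2.39421875

2.39421875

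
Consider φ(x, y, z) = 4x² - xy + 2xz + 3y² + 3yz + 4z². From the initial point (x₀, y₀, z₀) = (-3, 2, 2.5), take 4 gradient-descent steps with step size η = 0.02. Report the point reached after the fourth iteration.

∇φ = (8x - y + 2z, -x + 6y + 3z, 2x + 3y + 8z)
Step 1: at (-3, 2, 2.5), ∇φ = (-21, 22.5, 20) → (-3, 2, 2.5) − 0.02·(-21, 22.5, 20) = (-2.58, 1.55, 2.1)
Step 2: at (-2.58, 1.55, 2.1), ∇φ = (-17.99, 18.18, 16.29) → (-2.58, 1.55, 2.1) − 0.02·(-17.99, 18.18, 16.29) = (-2.2202, 1.1864, 1.7742)
Step 3: at (-2.2202, 1.1864, 1.7742), ∇φ = (-15.3996, 14.6612, 13.3124) → (-2.2202, 1.1864, 1.7742) − 0.02·(-15.3996, 14.6612, 13.3124) = (-1.912208, 0.893176, 1.507952)
Step 4: at (-1.912208, 0.893176, 1.507952), ∇φ = (-13.174936, 11.79512, 10.918728) → (-1.912208, 0.893176, 1.507952) − 0.02·(-13.174936, 11.79512, 10.918728) = (-1.64870928, 0.6572736, 1.28957744)

(-1.64870928, 0.6572736, 1.28957744)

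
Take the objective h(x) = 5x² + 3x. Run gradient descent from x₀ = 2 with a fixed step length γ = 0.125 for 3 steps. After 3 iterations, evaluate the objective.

h′(x) = 10x + 3
x₁ = 2 − 0.125·23 = -0.875
x₂ = -0.875 − 0.125·(-5.75) = -0.15625
x₃ = -0.15625 − 0.125·1.4375 = -0.3359375
h(-0.3359375) = -0.44354248046875

-0.44354248046875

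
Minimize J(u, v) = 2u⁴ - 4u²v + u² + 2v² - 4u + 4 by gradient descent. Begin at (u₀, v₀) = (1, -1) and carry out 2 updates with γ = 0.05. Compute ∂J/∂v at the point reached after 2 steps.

∇J = (8u³ - 8uv + 2u - 4, -4u² + 4v)
Step 1: at (1, -1), ∇J = (14, -8) → (1, -1) − 0.05·(14, -8) = (0.3, -0.6)
Step 2: at (0.3, -0.6), ∇J = (-1.744, -2.76) → (0.3, -0.6) − 0.05·(-1.744, -2.76) = (0.3872, -0.462)
∂J/∂v at (0.3872, -0.462) = -2.44769536

-2.44769536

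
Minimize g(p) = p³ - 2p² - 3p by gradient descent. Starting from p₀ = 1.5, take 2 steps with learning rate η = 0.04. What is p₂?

1.661028

g′(p) = 3p² - 4p - 3
p₁ = 1.5 − 0.04·(-2.25) = 1.59
p₂ = 1.59 − 0.04·(-1.7757) = 1.661028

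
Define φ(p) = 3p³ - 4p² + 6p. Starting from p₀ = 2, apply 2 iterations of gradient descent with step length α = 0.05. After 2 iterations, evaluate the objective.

2.203495834625

φ′(p) = 9p² - 8p + 6
p₁ = 2 − 0.05·26 = 0.7
p₂ = 0.7 − 0.05·4.81 = 0.4595
φ(0.4595) = 2.203495834625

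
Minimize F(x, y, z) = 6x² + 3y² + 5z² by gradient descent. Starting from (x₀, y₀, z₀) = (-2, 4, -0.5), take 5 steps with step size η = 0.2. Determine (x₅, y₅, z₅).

(10.75648, -0.00128, 0.5)

∇F = (12x, 6y, 10z)
(x₁, y₁, z₁) = (-2, 4, -0.5) − 0.2·(-24, 24, -5) = (2.8, -0.8, 0.5)
(x₂, y₂, z₂) = (2.8, -0.8, 0.5) − 0.2·(33.6, -4.8, 5) = (-3.92, 0.16, -0.5)
(x₃, y₃, z₃) = (-3.92, 0.16, -0.5) − 0.2·(-47.04, 0.96, -5) = (5.488, -0.032, 0.5)
(x₄, y₄, z₄) = (5.488, -0.032, 0.5) − 0.2·(65.856, -0.192, 5) = (-7.6832, 0.0064, -0.5)
(x₅, y₅, z₅) = (-7.6832, 0.0064, -0.5) − 0.2·(-92.1984, 0.0384, -5) = (10.75648, -0.00128, 0.5)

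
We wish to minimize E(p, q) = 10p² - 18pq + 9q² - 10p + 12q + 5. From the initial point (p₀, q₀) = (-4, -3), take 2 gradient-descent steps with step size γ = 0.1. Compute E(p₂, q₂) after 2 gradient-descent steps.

∇E = (20p - 18q - 10, -18p + 18q + 12)
(p₁, q₁) = (-4, -3) − 0.1·(-36, 30) = (-0.4, -6)
(p₂, q₂) = (-0.4, -6) − 0.1·(90, -88.8) = (-9.4, 2.88)
E(-9.4, 2.88) = 1579.1056

1579.1056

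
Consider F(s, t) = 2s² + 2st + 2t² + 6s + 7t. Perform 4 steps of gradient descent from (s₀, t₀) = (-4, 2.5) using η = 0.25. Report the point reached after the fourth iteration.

∇F = (4s + 2t + 6, 2s + 4t + 7)
(s₁, t₁) = (-4, 2.5) − 0.25·(-5, 9) = (-2.75, 0.25)
(s₂, t₂) = (-2.75, 0.25) − 0.25·(-4.5, 2.5) = (-1.625, -0.375)
(s₃, t₃) = (-1.625, -0.375) − 0.25·(-1.25, 2.25) = (-1.3125, -0.9375)
(s₄, t₄) = (-1.3125, -0.9375) − 0.25·(-1.125, 0.625) = (-1.03125, -1.09375)

(-1.03125, -1.09375)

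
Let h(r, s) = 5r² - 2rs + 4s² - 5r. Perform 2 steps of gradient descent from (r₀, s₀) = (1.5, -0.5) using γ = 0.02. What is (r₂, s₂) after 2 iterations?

(1.1096, -0.2512)

∇h = (10r - 2s - 5, -2r + 8s)
Step 1: at (1.5, -0.5), ∇h = (11, -7) → (1.5, -0.5) − 0.02·(11, -7) = (1.28, -0.36)
Step 2: at (1.28, -0.36), ∇h = (8.52, -5.44) → (1.28, -0.36) − 0.02·(8.52, -5.44) = (1.1096, -0.2512)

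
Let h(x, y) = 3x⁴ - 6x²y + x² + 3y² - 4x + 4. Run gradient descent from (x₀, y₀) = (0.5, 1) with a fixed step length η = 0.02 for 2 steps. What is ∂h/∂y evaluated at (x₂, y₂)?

∇h = (12x³ - 12xy + 2x - 4, -6x² + 6y)
(x₁, y₁) = (0.5, 1) − 0.02·(-7.5, 4.5) = (0.65, 0.91)
(x₂, y₂) = (0.65, 0.91) − 0.02·(-6.5025, 2.925) = (0.78005, 0.8515)
∂h/∂y at (0.78005, 0.8515) = 1.458131985

1.458131985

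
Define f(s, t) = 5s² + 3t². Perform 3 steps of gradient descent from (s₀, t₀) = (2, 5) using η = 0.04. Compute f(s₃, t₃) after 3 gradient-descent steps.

15.3856146432

∇f = (10s, 6t)
Step 1: at (2, 5), ∇f = (20, 30) → (2, 5) − 0.04·(20, 30) = (1.2, 3.8)
Step 2: at (1.2, 3.8), ∇f = (12, 22.8) → (1.2, 3.8) − 0.04·(12, 22.8) = (0.72, 2.888)
Step 3: at (0.72, 2.888), ∇f = (7.2, 17.328) → (0.72, 2.888) − 0.04·(7.2, 17.328) = (0.432, 2.19488)
f(0.432, 2.19488) = 15.3856146432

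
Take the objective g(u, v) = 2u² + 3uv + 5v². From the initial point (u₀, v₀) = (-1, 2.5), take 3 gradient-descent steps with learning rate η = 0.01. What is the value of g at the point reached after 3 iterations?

14.328305294517

∇g = (4u + 3v, 3u + 10v)
(u₁, v₁) = (-1, 2.5) − 0.01·(3.5, 22) = (-1.035, 2.28)
(u₂, v₂) = (-1.035, 2.28) − 0.01·(2.7, 19.695) = (-1.062, 2.08305)
(u₃, v₃) = (-1.062, 2.08305) − 0.01·(2.00115, 17.6445) = (-1.0820115, 1.906605)
g(-1.0820115, 1.906605) = 14.328305294517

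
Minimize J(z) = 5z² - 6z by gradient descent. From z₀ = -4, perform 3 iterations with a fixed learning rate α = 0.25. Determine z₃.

16.125

J′(z) = 10z - 6
Step 1: J′(-4) = -46; z₁ = -4 − 0.25·(-46) = 7.5
Step 2: J′(7.5) = 69; z₂ = 7.5 − 0.25·69 = -9.75
Step 3: J′(-9.75) = -103.5; z₃ = -9.75 − 0.25·(-103.5) = 16.125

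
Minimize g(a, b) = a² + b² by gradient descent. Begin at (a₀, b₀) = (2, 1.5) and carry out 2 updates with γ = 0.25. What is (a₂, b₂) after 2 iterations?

(0.5, 0.375)

∇g = (2a, 2b)
(a₁, b₁) = (2, 1.5) − 0.25·(4, 3) = (1, 0.75)
(a₂, b₂) = (1, 0.75) − 0.25·(2, 1.5) = (0.5, 0.375)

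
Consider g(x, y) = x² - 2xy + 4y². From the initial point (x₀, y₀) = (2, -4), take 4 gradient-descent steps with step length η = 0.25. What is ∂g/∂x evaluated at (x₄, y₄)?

19.5

∇g = (2x - 2y, -2x + 8y)
(x₁, y₁) = (2, -4) − 0.25·(12, -36) = (-1, 5)
(x₂, y₂) = (-1, 5) − 0.25·(-12, 42) = (2, -5.5)
(x₃, y₃) = (2, -5.5) − 0.25·(15, -48) = (-1.75, 6.5)
(x₄, y₄) = (-1.75, 6.5) − 0.25·(-16.5, 55.5) = (2.375, -7.375)
∂g/∂x at (2.375, -7.375) = 19.5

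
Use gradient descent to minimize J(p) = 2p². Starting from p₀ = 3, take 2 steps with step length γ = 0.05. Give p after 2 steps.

1.92

J′(p) = 4p
Step 1: J′(3) = 12; p₁ = 3 − 0.05·12 = 2.4
Step 2: J′(2.4) = 9.6; p₂ = 2.4 − 0.05·9.6 = 1.92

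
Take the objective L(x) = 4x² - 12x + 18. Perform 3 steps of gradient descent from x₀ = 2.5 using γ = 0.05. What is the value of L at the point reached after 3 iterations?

9.186624

L′(x) = 8x - 12
x₁ = 2.5 − 0.05·8 = 2.1
x₂ = 2.1 − 0.05·4.8 = 1.86
x₃ = 1.86 − 0.05·2.88 = 1.716
L(1.716) = 9.186624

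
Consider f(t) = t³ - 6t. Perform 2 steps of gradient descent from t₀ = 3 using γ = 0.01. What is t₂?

f′(t) = 3t² - 6
Step 1: f′(3) = 21; t₁ = 3 − 0.01·21 = 2.79
Step 2: f′(2.79) = 17.3523; t₂ = 2.79 − 0.01·17.3523 = 2.616477

2.616477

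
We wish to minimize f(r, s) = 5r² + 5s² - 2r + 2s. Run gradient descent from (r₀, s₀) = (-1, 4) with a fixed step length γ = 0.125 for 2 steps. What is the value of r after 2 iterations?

∇f = (10r - 2, 10s + 2)
Step 1: at (-1, 4), ∇f = (-12, 42) → (-1, 4) − 0.125·(-12, 42) = (0.5, -1.25)
Step 2: at (0.5, -1.25), ∇f = (3, -10.5) → (0.5, -1.25) − 0.125·(3, -10.5) = (0.125, 0.0625)
r = 0.125

0.125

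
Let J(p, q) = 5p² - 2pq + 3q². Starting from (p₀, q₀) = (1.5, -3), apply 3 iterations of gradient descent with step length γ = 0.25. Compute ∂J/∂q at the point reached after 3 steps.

52.5

∇J = (10p - 2q, -2p + 6q)
Step 1: at (1.5, -3), ∇J = (21, -21) → (1.5, -3) − 0.25·(21, -21) = (-3.75, 2.25)
Step 2: at (-3.75, 2.25), ∇J = (-42, 21) → (-3.75, 2.25) − 0.25·(-42, 21) = (6.75, -3)
Step 3: at (6.75, -3), ∇J = (73.5, -31.5) → (6.75, -3) − 0.25·(73.5, -31.5) = (-11.625, 4.875)
∂J/∂q at (-11.625, 4.875) = 52.5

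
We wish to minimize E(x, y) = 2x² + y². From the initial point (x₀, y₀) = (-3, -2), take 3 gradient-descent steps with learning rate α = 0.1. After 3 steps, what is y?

-1.024

∇E = (4x, 2y)
(x₁, y₁) = (-3, -2) − 0.1·(-12, -4) = (-1.8, -1.6)
(x₂, y₂) = (-1.8, -1.6) − 0.1·(-7.2, -3.2) = (-1.08, -1.28)
(x₃, y₃) = (-1.08, -1.28) − 0.1·(-4.32, -2.56) = (-0.648, -1.024)
y = -1.024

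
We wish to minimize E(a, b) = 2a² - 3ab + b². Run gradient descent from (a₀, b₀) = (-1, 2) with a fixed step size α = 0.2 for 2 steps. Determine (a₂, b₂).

∇E = (4a - 3b, -3a + 2b)
(a₁, b₁) = (-1, 2) − 0.2·(-10, 7) = (1, 0.6)
(a₂, b₂) = (1, 0.6) − 0.2·(2.2, -1.8) = (0.56, 0.96)

(0.56, 0.96)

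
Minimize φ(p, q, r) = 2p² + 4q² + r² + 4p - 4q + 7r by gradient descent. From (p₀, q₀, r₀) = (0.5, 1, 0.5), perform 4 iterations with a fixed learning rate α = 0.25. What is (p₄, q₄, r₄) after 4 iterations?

∇φ = (4p + 4, 8q - 4, 2r + 7)
(p₁, q₁, r₁) = (0.5, 1, 0.5) − 0.25·(6, 4, 8) = (-1, 0, -1.5)
(p₂, q₂, r₂) = (-1, 0, -1.5) − 0.25·(0, -4, 4) = (-1, 1, -2.5)
(p₃, q₃, r₃) = (-1, 1, -2.5) − 0.25·(0, 4, 2) = (-1, 0, -3)
(p₄, q₄, r₄) = (-1, 0, -3) − 0.25·(0, -4, 1) = (-1, 1, -3.25)

(-1, 1, -3.25)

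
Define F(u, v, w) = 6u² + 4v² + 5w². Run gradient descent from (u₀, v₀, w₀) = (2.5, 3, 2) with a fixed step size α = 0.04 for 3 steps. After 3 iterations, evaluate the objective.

∇F = (12u, 8v, 10w)
(u₁, v₁, w₁) = (2.5, 3, 2) − 0.04·(30, 24, 20) = (1.3, 2.04, 1.2)
(u₂, v₂, w₂) = (1.3, 2.04, 1.2) − 0.04·(15.6, 16.32, 12) = (0.676, 1.3872, 0.72)
(u₃, v₃, w₃) = (0.676, 1.3872, 0.72) − 0.04·(8.112, 11.0976, 7.2) = (0.35152, 0.943296, 0.432)
F(0.35152, 0.943296, 0.432) = 5.233747236864

5.233747236864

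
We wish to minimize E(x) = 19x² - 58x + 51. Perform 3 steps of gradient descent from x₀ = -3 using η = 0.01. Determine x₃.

E′(x) = 38x - 58
Step 1: E′(-3) = -172; x₁ = -3 − 0.01·(-172) = -1.28
Step 2: E′(-1.28) = -106.64; x₂ = -1.28 − 0.01·(-106.64) = -0.2136
Step 3: E′(-0.2136) = -66.1168; x₃ = -0.2136 − 0.01·(-66.1168) = 0.447568

0.447568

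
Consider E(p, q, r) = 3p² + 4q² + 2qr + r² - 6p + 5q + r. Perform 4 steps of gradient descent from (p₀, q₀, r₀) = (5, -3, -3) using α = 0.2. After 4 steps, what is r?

-0.6896

∇E = (6p - 6, 8q + 2r + 5, 2q + 2r + 1)
Step 1: at (5, -3, -3), ∇E = (24, -25, -11) → (5, -3, -3) − 0.2·(24, -25, -11) = (0.2, 2, -0.8)
Step 2: at (0.2, 2, -0.8), ∇E = (-4.8, 19.4, 3.4) → (0.2, 2, -0.8) − 0.2·(-4.8, 19.4, 3.4) = (1.16, -1.88, -1.48)
Step 3: at (1.16, -1.88, -1.48), ∇E = (0.96, -13, -5.72) → (1.16, -1.88, -1.48) − 0.2·(0.96, -13, -5.72) = (0.968, 0.72, -0.336)
Step 4: at (0.968, 0.72, -0.336), ∇E = (-0.192, 10.088, 1.768) → (0.968, 0.72, -0.336) − 0.2·(-0.192, 10.088, 1.768) = (1.0064, -1.2976, -0.6896)
r = -0.6896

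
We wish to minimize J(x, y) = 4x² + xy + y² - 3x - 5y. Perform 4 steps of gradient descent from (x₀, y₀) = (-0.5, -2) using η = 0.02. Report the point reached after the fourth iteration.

∇J = (8x + y - 3, x + 2y - 5)
(x₁, y₁) = (-0.5, -2) − 0.02·(-9, -9.5) = (-0.32, -1.81)
(x₂, y₂) = (-0.32, -1.81) − 0.02·(-7.37, -8.94) = (-0.1726, -1.6312)
(x₃, y₃) = (-0.1726, -1.6312) − 0.02·(-6.012, -8.435) = (-0.05236, -1.4625)
(x₄, y₄) = (-0.05236, -1.4625) − 0.02·(-4.88138, -7.97736) = (0.0452676, -1.3029528)

(0.0452676, -1.3029528)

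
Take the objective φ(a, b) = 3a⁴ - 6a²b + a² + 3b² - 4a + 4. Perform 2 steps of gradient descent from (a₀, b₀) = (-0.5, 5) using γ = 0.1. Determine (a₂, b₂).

(18.54595, 5.7335)

∇φ = (12a³ - 12ab + 2a - 4, -6a² + 6b)
(a₁, b₁) = (-0.5, 5) − 0.1·(23.5, 28.5) = (-2.85, 2.15)
(a₂, b₂) = (-2.85, 2.15) − 0.1·(-213.9595, -35.835) = (18.54595, 5.7335)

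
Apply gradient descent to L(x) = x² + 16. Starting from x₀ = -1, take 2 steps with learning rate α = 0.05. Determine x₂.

L′(x) = 2x
x₁ = -1 − 0.05·(-2) = -0.9
x₂ = -0.9 − 0.05·(-1.8) = -0.81

-0.81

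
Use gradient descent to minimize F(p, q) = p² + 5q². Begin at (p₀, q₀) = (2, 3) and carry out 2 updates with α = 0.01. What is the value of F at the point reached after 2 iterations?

∇F = (2p, 10q)
(p₁, q₁) = (2, 3) − 0.01·(4, 30) = (1.96, 2.7)
(p₂, q₂) = (1.96, 2.7) − 0.01·(3.92, 27) = (1.9208, 2.43)
F(1.9208, 2.43) = 33.21397264

33.21397264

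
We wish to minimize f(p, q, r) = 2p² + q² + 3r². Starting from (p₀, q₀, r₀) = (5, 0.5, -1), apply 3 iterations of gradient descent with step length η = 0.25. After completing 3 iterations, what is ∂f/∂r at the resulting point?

∇f = (4p, 2q, 6r)
(p₁, q₁, r₁) = (5, 0.5, -1) − 0.25·(20, 1, -6) = (0, 0.25, 0.5)
(p₂, q₂, r₂) = (0, 0.25, 0.5) − 0.25·(0, 0.5, 3) = (0, 0.125, -0.25)
(p₃, q₃, r₃) = (0, 0.125, -0.25) − 0.25·(0, 0.25, -1.5) = (0, 0.0625, 0.125)
∂f/∂r at (0, 0.0625, 0.125) = 0.75

0.75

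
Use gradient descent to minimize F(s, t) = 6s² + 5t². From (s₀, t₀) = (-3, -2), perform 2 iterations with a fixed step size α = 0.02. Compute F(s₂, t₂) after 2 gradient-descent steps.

∇F = (12s, 10t)
(s₁, t₁) = (-3, -2) − 0.02·(-36, -20) = (-2.28, -1.6)
(s₂, t₂) = (-2.28, -1.6) − 0.02·(-27.36, -16) = (-1.7328, -1.28)
F(-1.7328, -1.28) = 26.20757504

26.20757504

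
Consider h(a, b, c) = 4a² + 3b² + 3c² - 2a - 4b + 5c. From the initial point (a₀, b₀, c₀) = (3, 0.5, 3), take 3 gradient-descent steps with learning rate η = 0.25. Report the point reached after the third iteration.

∇h = (8a - 2, 6b - 4, 6c + 5)
Step 1: at (3, 0.5, 3), ∇h = (22, -1, 23) → (3, 0.5, 3) − 0.25·(22, -1, 23) = (-2.5, 0.75, -2.75)
Step 2: at (-2.5, 0.75, -2.75), ∇h = (-22, 0.5, -11.5) → (-2.5, 0.75, -2.75) − 0.25·(-22, 0.5, -11.5) = (3, 0.625, 0.125)
Step 3: at (3, 0.625, 0.125), ∇h = (22, -0.25, 5.75) → (3, 0.625, 0.125) − 0.25·(22, -0.25, 5.75) = (-2.5, 0.6875, -1.3125)

(-2.5, 0.6875, -1.3125)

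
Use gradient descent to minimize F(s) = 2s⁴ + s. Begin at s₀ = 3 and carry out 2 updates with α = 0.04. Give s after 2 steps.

52.92013824

F′(s) = 8s³ + 1
s₁ = 3 − 0.04·217 = -5.68
s₂ = -5.68 − 0.04·(-1465.003456) = 52.92013824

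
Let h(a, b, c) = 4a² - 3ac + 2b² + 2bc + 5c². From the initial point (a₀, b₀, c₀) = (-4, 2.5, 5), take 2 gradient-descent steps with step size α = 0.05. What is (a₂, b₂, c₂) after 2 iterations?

(-0.7425, 1.035, 0.4275)

∇h = (8a - 3c, 4b + 2c, -3a + 2b + 10c)
(a₁, b₁, c₁) = (-4, 2.5, 5) − 0.05·(-47, 20, 67) = (-1.65, 1.5, 1.65)
(a₂, b₂, c₂) = (-1.65, 1.5, 1.65) − 0.05·(-18.15, 9.3, 24.45) = (-0.7425, 1.035, 0.4275)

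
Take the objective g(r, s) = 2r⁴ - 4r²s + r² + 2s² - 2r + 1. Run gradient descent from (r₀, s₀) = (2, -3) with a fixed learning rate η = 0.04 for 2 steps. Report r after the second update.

4.63360512

∇g = (8r³ - 8rs + 2r - 2, -4r² + 4s)
Step 1: at (2, -3), ∇g = (114, -28) → (2, -3) − 0.04·(114, -28) = (-2.56, -1.88)
Step 2: at (-2.56, -1.88), ∇g = (-179.840128, -33.7344) → (-2.56, -1.88) − 0.04·(-179.840128, -33.7344) = (4.63360512, -0.530624)
r = 4.63360512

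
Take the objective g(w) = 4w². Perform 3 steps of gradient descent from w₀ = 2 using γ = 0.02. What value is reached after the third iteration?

1.185408

g′(w) = 8w
w₁ = 2 − 0.02·16 = 1.68
w₂ = 1.68 − 0.02·13.44 = 1.4112
w₃ = 1.4112 − 0.02·11.2896 = 1.185408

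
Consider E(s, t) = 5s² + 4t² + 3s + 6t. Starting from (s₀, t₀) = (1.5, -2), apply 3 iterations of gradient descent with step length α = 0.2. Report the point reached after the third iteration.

(-2.1, -0.48)

∇E = (10s + 3, 8t + 6)
(s₁, t₁) = (1.5, -2) − 0.2·(18, -10) = (-2.1, 0)
(s₂, t₂) = (-2.1, 0) − 0.2·(-18, 6) = (1.5, -1.2)
(s₃, t₃) = (1.5, -1.2) − 0.2·(18, -3.6) = (-2.1, -0.48)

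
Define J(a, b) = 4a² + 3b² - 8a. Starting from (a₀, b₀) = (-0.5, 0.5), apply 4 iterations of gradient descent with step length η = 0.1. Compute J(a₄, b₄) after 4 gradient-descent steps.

-3.99948544

∇J = (8a - 8, 6b)
(a₁, b₁) = (-0.5, 0.5) − 0.1·(-12, 3) = (0.7, 0.2)
(a₂, b₂) = (0.7, 0.2) − 0.1·(-2.4, 1.2) = (0.94, 0.08)
(a₃, b₃) = (0.94, 0.08) − 0.1·(-0.48, 0.48) = (0.988, 0.032)
(a₄, b₄) = (0.988, 0.032) − 0.1·(-0.096, 0.192) = (0.9976, 0.0128)
J(0.9976, 0.0128) = -3.99948544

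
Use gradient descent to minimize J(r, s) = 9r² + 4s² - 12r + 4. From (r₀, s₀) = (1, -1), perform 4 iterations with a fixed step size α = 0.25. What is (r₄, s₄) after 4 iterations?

(50.6875, -1)

∇J = (18r - 12, 8s)
Step 1: at (1, -1), ∇J = (6, -8) → (1, -1) − 0.25·(6, -8) = (-0.5, 1)
Step 2: at (-0.5, 1), ∇J = (-21, 8) → (-0.5, 1) − 0.25·(-21, 8) = (4.75, -1)
Step 3: at (4.75, -1), ∇J = (73.5, -8) → (4.75, -1) − 0.25·(73.5, -8) = (-13.625, 1)
Step 4: at (-13.625, 1), ∇J = (-257.25, 8) → (-13.625, 1) − 0.25·(-257.25, 8) = (50.6875, -1)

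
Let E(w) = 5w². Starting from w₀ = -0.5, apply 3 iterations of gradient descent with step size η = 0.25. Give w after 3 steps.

1.6875

E′(w) = 10w
Step 1: E′(-0.5) = -5; w₁ = -0.5 − 0.25·(-5) = 0.75
Step 2: E′(0.75) = 7.5; w₂ = 0.75 − 0.25·7.5 = -1.125
Step 3: E′(-1.125) = -11.25; w₃ = -1.125 − 0.25·(-11.25) = 1.6875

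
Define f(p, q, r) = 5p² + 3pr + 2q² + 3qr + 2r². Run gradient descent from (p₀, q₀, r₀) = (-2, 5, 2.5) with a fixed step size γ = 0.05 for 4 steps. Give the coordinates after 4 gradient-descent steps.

(-0.36666875, 1.52991875, 0.1574125)

∇f = (10p + 3r, 4q + 3r, 3p + 3q + 4r)
Step 1: at (-2, 5, 2.5), ∇f = (-12.5, 27.5, 19) → (-2, 5, 2.5) − 0.05·(-12.5, 27.5, 19) = (-1.375, 3.625, 1.55)
Step 2: at (-1.375, 3.625, 1.55), ∇f = (-9.1, 19.15, 12.95) → (-1.375, 3.625, 1.55) − 0.05·(-9.1, 19.15, 12.95) = (-0.92, 2.6675, 0.9025)
Step 3: at (-0.92, 2.6675, 0.9025), ∇f = (-6.4925, 13.3775, 8.8525) → (-0.92, 2.6675, 0.9025) − 0.05·(-6.4925, 13.3775, 8.8525) = (-0.595375, 1.998625, 0.459875)
Step 4: at (-0.595375, 1.998625, 0.459875), ∇f = (-4.574125, 9.374125, 6.04925) → (-0.595375, 1.998625, 0.459875) − 0.05·(-4.574125, 9.374125, 6.04925) = (-0.36666875, 1.52991875, 0.1574125)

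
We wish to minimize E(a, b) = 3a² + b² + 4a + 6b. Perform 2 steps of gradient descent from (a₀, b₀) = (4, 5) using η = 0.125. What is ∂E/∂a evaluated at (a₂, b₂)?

∇E = (6a + 4, 2b + 6)
Step 1: at (4, 5), ∇E = (28, 16) → (4, 5) − 0.125·(28, 16) = (0.5, 3)
Step 2: at (0.5, 3), ∇E = (7, 12) → (0.5, 3) − 0.125·(7, 12) = (-0.375, 1.5)
∂E/∂a at (-0.375, 1.5) = 1.75

1.75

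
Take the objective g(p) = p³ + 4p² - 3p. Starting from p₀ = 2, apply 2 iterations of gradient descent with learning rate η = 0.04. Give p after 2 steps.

g′(p) = 3p² + 8p - 3
Step 1: g′(2) = 25; p₁ = 2 − 0.04·25 = 1
Step 2: g′(1) = 8; p₂ = 1 − 0.04·8 = 0.68

0.68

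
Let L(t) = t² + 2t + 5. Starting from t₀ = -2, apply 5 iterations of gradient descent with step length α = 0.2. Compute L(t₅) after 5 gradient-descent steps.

4.0060466176

L′(t) = 2t + 2
t₁ = -2 − 0.2·(-2) = -1.6
t₂ = -1.6 − 0.2·(-1.2) = -1.36
t₃ = -1.36 − 0.2·(-0.72) = -1.216
t₄ = -1.216 − 0.2·(-0.432) = -1.1296
t₅ = -1.1296 − 0.2·(-0.2592) = -1.07776
L(-1.07776) = 4.0060466176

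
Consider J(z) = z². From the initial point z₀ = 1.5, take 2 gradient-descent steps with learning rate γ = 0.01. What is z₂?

1.4406

J′(z) = 2z
z₁ = 1.5 − 0.01·3 = 1.47
z₂ = 1.47 − 0.01·2.94 = 1.4406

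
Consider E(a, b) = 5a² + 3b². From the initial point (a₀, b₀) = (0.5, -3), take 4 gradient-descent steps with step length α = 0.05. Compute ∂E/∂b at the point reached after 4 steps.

-4.3218

∇E = (10a, 6b)
Step 1: at (0.5, -3), ∇E = (5, -18) → (0.5, -3) − 0.05·(5, -18) = (0.25, -2.1)
Step 2: at (0.25, -2.1), ∇E = (2.5, -12.6) → (0.25, -2.1) − 0.05·(2.5, -12.6) = (0.125, -1.47)
Step 3: at (0.125, -1.47), ∇E = (1.25, -8.82) → (0.125, -1.47) − 0.05·(1.25, -8.82) = (0.0625, -1.029)
Step 4: at (0.0625, -1.029), ∇E = (0.625, -6.174) → (0.0625, -1.029) − 0.05·(0.625, -6.174) = (0.03125, -0.7203)
∂E/∂b at (0.03125, -0.7203) = -4.3218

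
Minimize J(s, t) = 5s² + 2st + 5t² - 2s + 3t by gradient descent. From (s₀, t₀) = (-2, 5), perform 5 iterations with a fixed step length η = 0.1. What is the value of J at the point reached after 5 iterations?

-0.8020685056

∇J = (10s + 2t - 2, 2s + 10t + 3)
Step 1: at (-2, 5), ∇J = (-12, 49) → (-2, 5) − 0.1·(-12, 49) = (-0.8, 0.1)
Step 2: at (-0.8, 0.1), ∇J = (-9.8, 2.4) → (-0.8, 0.1) − 0.1·(-9.8, 2.4) = (0.18, -0.14)
Step 3: at (0.18, -0.14), ∇J = (-0.48, 1.96) → (0.18, -0.14) − 0.1·(-0.48, 1.96) = (0.228, -0.336)
Step 4: at (0.228, -0.336), ∇J = (-0.392, 0.096) → (0.228, -0.336) − 0.1·(-0.392, 0.096) = (0.2672, -0.3456)
Step 5: at (0.2672, -0.3456), ∇J = (-0.0192, 0.0784) → (0.2672, -0.3456) − 0.1·(-0.0192, 0.0784) = (0.26912, -0.35344)
J(0.26912, -0.35344) = -0.8020685056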